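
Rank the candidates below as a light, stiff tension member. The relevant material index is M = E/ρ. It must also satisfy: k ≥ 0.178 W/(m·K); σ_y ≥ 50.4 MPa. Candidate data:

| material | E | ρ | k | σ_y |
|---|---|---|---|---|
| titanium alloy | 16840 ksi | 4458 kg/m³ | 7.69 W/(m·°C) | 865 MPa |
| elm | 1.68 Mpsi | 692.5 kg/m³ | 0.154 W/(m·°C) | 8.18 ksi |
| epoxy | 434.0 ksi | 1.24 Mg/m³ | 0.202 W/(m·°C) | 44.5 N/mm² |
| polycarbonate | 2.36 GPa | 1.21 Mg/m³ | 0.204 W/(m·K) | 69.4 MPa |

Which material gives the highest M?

Screen on constraints: k ≥ 0.178 W/(m·K); σ_y ≥ 50.4 MPa. Survivors: titanium alloy, polycarbonate.
Convert each candidate to consistent units, then evaluate M:
  titanium alloy: E = 116.1 GPa, ρ = 4458 kg/m³
  polycarbonate: E = 2.360 GPa, ρ = 1210 kg/m³
  titanium alloy: M = 26.0 MN·m/kg
  polycarbonate: M = 1.95 MN·m/kg
Titanium alloy has the largest M.

titanium alloy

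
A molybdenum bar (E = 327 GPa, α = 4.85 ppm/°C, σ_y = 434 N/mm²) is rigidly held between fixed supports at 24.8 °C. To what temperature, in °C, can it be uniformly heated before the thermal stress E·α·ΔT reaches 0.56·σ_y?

178 °C

σ_y = 434 N/mm² = 434.0 MPa.
E·α·ΔT = 243.0 MPa ⇒ ΔT = 243.0 / (327.0×10³ × 4.85×10⁻⁶) = 153.2 K.
T = 24.8 + 153.2 = 178.0 °C.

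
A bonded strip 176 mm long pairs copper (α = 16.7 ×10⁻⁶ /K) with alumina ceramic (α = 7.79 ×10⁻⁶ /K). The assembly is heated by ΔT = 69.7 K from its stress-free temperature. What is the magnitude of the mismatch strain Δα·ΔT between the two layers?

Δα = |16.7 − 7.79|×10⁻⁶/K = 8.91×10⁻⁶/K.
Mismatch strain = Δα·ΔT = 8.91×10⁻⁶ × 69.7 = 6.21×10⁻⁴.

6.21×10⁻⁴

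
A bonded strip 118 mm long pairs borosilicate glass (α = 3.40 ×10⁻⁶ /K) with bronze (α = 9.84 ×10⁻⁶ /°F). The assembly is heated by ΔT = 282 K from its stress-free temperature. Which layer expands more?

bronze: α = 9.84×10⁻⁶/°F × 9/5 = 17.7×10⁻⁶/K.
α(borosilicate glass) = 3.40×10⁻⁶/K vs α(bronze) = 17.7×10⁻⁶/K.
Higher α expands more for the same ΔT: bronze.

bronze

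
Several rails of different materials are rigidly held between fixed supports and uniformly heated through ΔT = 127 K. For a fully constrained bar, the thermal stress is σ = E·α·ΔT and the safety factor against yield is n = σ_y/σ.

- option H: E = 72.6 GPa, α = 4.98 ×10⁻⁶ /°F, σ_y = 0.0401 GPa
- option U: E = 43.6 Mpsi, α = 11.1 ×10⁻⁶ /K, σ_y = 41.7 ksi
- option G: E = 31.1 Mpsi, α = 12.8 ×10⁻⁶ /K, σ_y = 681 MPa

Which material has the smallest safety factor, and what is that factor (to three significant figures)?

option H, n = 0.485

In consistent units (E in GPa, α in ×10⁻⁶/K, σ_y in MPa):
  option H: E = 72.60, α = 8.96, σ_y = 40.10 → σ = 82.6 MPa, n = 0.485
  option U: E = 300.6, α = 11.1, σ_y = 287.5 → σ = 424 MPa, n = 0.678
  option G: E = 214.4, α = 12.8, σ_y = 681.0 → σ = 349 MPa, n = 1.95
The minimum is option H at n = 0.485.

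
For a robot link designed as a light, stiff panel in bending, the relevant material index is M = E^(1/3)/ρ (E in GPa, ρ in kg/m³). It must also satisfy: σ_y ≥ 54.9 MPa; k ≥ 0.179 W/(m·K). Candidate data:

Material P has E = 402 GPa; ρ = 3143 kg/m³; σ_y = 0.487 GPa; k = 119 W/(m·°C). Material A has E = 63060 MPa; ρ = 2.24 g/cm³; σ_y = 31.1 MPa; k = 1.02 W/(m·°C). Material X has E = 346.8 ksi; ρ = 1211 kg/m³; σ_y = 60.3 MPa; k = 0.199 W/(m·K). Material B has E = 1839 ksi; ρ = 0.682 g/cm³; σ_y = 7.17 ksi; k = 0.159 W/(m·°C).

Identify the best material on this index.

Screen on constraints: σ_y ≥ 54.9 MPa; k ≥ 0.179 W/(m·K). Survivors: material P, material X.
Normalizing units and computing the index:
  material P: E = 402.0 GPa, ρ = 3143 kg/m³
  material X: E = 2.391 GPa, ρ = 1211 kg/m³
  material P: M = 2.35×10⁻³
  material X: M = 1.10×10⁻³
Highest index: material P.

material P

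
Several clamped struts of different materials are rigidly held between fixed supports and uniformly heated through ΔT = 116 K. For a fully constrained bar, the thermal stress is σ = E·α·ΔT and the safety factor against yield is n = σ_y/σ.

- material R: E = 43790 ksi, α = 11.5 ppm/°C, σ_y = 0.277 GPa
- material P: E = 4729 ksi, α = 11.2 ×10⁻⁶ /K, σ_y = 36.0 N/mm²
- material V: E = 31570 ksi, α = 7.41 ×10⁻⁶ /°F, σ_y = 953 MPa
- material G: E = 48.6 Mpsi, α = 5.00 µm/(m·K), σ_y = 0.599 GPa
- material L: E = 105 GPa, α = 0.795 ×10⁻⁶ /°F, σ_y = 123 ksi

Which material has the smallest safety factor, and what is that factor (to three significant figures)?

material R, n = 0.688

In consistent units (E in GPa, α in ×10⁻⁶/K, σ_y in MPa):
  material R: E = 301.9, α = 11.5, σ_y = 277.0 → σ = 403 MPa, n = 0.688
  material P: E = 32.61, α = 11.2, σ_y = 36.00 → σ = 42.4 MPa, n = 0.850
  material V: E = 217.7, α = 13.3, σ_y = 953.0 → σ = 337 MPa, n = 2.83
  material G: E = 335.1, α = 5.00, σ_y = 599.0 → σ = 194 MPa, n = 3.08
  material L: E = 105.0, α = 1.43, σ_y = 848.1 → σ = 17.4 MPa, n = 48.7
The minimum is material R at n = 0.688.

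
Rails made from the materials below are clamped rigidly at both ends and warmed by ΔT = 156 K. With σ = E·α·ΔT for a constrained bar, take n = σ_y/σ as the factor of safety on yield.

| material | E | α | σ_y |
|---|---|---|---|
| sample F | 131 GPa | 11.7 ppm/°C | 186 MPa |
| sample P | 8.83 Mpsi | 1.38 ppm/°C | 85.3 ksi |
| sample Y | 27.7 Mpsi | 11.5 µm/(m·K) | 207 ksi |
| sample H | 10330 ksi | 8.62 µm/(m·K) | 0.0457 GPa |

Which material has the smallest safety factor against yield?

In consistent units (E in GPa, α in ×10⁻⁶/K, σ_y in MPa):
  sample F: E = 131.0, α = 11.7, σ_y = 186.0 → σ = 239 MPa, n = 0.778
  sample P: E = 60.88, α = 1.38, σ_y = 588.1 → σ = 13.1 MPa, n = 44.9
  sample Y: E = 191.0, α = 11.5, σ_y = 1427 → σ = 343 MPa, n = 4.17
  sample H: E = 71.22, α = 8.62, σ_y = 45.70 → σ = 95.8 MPa, n = 0.477
Smallest n: sample H with n = 0.477.

sample H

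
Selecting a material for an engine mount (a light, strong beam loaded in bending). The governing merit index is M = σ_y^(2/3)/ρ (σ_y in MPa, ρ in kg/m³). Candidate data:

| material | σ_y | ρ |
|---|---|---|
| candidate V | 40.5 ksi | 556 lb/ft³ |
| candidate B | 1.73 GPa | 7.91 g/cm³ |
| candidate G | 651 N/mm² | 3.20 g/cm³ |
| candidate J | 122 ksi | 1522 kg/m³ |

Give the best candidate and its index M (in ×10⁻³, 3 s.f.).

In SI units:
  candidate V: σ_y = 279.2 MPa, ρ = 8906 kg/m³
  candidate B: σ_y = 1730 MPa, ρ = 7910 kg/m³
  candidate G: σ_y = 651.0 MPa, ρ = 3200 kg/m³
  candidate J: σ_y = 841.2 MPa, ρ = 1522 kg/m³
  candidate J: M = 58.5×10⁻³
  candidate G: M = 23.5×10⁻³
  candidate B: M = 18.2×10⁻³
  candidate V: M = 4.80×10⁻³
The maximum is for candidate J.

candidate J, M = 58.5×10⁻³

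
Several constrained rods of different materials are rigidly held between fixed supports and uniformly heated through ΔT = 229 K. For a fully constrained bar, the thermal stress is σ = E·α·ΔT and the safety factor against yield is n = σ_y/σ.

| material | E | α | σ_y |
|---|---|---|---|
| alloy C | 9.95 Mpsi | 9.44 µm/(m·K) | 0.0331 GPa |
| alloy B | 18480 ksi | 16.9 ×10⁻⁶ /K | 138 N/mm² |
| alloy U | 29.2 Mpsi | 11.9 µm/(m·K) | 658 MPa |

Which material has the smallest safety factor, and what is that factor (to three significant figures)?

With everything in SI (GPa, ×10⁻⁶/K, MPa):
  alloy C: E = 68.60, α = 9.44, σ_y = 33.10 → σ = 148 MPa, n = 0.223
  alloy B: E = 127.4, α = 16.9, σ_y = 138.0 → σ = 493 MPa, n = 0.280
  alloy U: E = 201.3, α = 11.9, σ_y = 658.0 → σ = 549 MPa, n = 1.20
Alloy C has the lowest safety factor, n = 0.223.

alloy C, n = 0.223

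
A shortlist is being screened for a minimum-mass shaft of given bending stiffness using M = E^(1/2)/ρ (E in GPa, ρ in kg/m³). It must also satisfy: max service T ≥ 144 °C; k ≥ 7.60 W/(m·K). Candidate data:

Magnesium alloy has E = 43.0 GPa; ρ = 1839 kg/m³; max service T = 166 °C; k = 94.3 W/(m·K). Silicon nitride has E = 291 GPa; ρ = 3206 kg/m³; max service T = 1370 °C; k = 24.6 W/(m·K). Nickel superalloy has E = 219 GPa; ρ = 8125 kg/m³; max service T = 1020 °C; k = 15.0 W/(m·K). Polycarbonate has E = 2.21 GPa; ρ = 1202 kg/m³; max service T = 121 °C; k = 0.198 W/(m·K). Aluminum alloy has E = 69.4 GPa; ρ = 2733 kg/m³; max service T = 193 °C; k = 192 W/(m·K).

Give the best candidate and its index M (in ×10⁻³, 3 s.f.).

silicon nitride, M = 5.32×10⁻³

Screen on constraints: max service T ≥ 144 °C; k ≥ 7.60 W/(m·K). Survivors: magnesium alloy, silicon nitride, nickel superalloy, aluminum alloy.
Per-candidate index values:
  silicon nitride: M = 5.32×10⁻³
  magnesium alloy: M = 3.57×10⁻³
  aluminum alloy: M = 3.05×10⁻³
  nickel superalloy: M = 1.82×10⁻³
Silicon nitride ranks first.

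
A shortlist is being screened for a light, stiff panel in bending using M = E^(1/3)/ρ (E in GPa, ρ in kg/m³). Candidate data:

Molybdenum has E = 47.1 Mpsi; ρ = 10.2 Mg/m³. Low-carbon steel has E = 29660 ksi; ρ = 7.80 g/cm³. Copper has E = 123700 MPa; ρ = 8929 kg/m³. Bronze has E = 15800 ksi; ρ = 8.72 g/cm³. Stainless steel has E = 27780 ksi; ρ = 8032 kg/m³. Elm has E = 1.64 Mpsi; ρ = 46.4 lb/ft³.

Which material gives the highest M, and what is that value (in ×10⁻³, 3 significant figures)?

elm, M = 3.02×10⁻³

Putting every candidate on a common basis:
  molybdenum: E = 324.7 GPa, ρ = 10200 kg/m³
  low-carbon steel: E = 204.5 GPa, ρ = 7800 kg/m³
  copper: E = 123.7 GPa, ρ = 8929 kg/m³
  bronze: E = 108.9 GPa, ρ = 8720 kg/m³
  stainless steel: E = 191.5 GPa, ρ = 8032 kg/m³
  elm: E = 11.31 GPa, ρ = 743.3 kg/m³
  elm: M = 3.02×10⁻³
  low-carbon steel: M = 0.755×10⁻³
  stainless steel: M = 0.718×10⁻³
  molybdenum: M = 0.674×10⁻³
  copper: M = 0.558×10⁻³
  bronze: M = 0.548×10⁻³
Highest index: elm.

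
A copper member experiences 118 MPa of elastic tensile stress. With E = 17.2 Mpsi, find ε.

9.95×10⁻⁴

E = 17.2 Mpsi = 118.6 GPa = 118600 MPa.
ε = σ/E = 118 / 118600 = 9.95×10⁻⁴.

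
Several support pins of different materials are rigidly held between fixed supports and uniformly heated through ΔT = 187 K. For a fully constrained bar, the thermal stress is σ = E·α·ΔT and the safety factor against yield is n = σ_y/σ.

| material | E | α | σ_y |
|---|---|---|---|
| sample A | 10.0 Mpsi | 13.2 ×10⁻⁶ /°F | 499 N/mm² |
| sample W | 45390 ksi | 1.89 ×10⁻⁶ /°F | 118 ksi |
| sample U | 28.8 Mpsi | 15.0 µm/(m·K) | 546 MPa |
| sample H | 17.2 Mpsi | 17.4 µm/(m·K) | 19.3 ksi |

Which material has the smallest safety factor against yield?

sample H

In consistent units (E in GPa, α in ×10⁻⁶/K, σ_y in MPa):
  sample A: E = 68.95, α = 23.8, σ_y = 499.0 → σ = 306 MPa, n = 1.63
  sample W: E = 313.0, α = 3.40, σ_y = 813.6 → σ = 199 MPa, n = 4.09
  sample U: E = 198.6, α = 15.0, σ_y = 546.0 → σ = 557 MPa, n = 0.980
  sample H: E = 118.6, α = 17.4, σ_y = 133.1 → σ = 386 MPa, n = 0.345
Smallest n: sample H with n = 0.345.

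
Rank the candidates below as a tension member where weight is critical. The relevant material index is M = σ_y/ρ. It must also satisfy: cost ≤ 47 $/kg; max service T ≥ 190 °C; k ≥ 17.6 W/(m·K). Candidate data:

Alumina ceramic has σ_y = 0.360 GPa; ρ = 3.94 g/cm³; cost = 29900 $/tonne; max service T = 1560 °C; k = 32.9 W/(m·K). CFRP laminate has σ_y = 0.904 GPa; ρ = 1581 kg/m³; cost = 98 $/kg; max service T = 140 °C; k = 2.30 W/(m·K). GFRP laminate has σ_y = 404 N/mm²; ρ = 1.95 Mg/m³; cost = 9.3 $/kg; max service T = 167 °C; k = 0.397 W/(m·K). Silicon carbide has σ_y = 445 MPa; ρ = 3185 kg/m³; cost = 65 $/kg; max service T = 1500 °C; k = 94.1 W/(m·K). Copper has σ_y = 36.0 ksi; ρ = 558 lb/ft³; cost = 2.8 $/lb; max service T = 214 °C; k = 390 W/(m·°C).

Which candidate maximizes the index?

alumina ceramic

Screen on constraints: cost ≤ 47 $/kg; max service T ≥ 190 °C; k ≥ 17.6 W/(m·K). Survivors: alumina ceramic, copper.
Convert each candidate to consistent units, then evaluate M:
  alumina ceramic: σ_y = 360.0 MPa, ρ = 3940 kg/m³
  copper: σ_y = 248.2 MPa, ρ = 8938 kg/m³
  alumina ceramic: M = 91.4 kN·m/kg
  copper: M = 27.8 kN·m/kg
Alumina ceramic has the largest M.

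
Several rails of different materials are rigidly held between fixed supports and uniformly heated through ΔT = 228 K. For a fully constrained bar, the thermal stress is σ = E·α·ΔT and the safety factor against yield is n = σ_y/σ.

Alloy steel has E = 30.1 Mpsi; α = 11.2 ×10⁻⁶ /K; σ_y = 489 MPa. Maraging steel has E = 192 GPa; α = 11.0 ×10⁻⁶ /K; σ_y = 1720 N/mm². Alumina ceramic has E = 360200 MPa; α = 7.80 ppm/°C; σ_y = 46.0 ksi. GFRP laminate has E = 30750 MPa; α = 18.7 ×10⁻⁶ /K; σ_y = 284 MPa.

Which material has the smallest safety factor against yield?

In consistent units (E in GPa, α in ×10⁻⁶/K, σ_y in MPa):
  alloy steel: E = 207.5, α = 11.2, σ_y = 489.0 → σ = 530 MPa, n = 0.923
  maraging steel: E = 192.0, α = 11.0, σ_y = 1720 → σ = 482 MPa, n = 3.57
  alumina ceramic: E = 360.2, α = 7.80, σ_y = 317.2 → σ = 641 MPa, n = 0.495
  GFRP laminate: E = 30.75, α = 18.7, σ_y = 284.0 → σ = 131 MPa, n = 2.17
Smallest n: alumina ceramic with n = 0.495.

alumina ceramic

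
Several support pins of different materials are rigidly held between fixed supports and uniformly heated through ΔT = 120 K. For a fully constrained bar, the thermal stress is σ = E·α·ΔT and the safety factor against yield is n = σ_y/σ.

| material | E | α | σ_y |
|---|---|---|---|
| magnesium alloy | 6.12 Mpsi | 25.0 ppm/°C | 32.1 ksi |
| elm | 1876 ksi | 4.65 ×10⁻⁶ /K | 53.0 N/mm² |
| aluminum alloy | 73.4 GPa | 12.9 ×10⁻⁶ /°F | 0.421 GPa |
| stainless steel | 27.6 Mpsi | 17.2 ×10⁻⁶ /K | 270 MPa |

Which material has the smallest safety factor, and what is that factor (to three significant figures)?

With everything in SI (GPa, ×10⁻⁶/K, MPa):
  magnesium alloy: E = 42.20, α = 25.0, σ_y = 221.3 → σ = 127 MPa, n = 1.75
  elm: E = 12.93, α = 4.65, σ_y = 53.00 → σ = 7.22 MPa, n = 7.34
  aluminum alloy: E = 73.40, α = 23.2, σ_y = 421.0 → σ = 205 MPa, n = 2.06
  stainless steel: E = 190.3, α = 17.2, σ_y = 270.0 → σ = 393 MPa, n = 0.687
Smallest n: stainless steel with n = 0.687.

stainless steel, n = 0.687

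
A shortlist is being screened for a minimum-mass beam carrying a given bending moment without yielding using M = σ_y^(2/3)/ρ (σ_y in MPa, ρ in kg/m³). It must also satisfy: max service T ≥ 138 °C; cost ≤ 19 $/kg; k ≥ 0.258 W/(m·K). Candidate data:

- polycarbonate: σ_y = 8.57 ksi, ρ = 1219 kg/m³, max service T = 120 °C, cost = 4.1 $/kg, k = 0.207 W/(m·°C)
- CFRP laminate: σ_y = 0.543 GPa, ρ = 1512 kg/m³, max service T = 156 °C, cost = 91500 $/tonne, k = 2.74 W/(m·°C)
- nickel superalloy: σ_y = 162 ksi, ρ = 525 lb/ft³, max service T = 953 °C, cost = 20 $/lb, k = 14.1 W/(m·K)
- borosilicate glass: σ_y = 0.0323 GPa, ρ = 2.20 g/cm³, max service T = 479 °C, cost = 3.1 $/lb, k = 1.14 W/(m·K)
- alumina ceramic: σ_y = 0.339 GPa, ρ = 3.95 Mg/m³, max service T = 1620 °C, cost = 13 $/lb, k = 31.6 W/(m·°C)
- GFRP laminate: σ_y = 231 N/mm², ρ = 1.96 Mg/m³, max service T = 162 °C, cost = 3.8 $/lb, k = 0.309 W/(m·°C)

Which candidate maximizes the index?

Screen on constraints: max service T ≥ 138 °C; cost ≤ 19 $/kg; k ≥ 0.258 W/(m·K). Survivors: borosilicate glass, GFRP laminate.
In SI units:
  borosilicate glass: σ_y = 32.30 MPa, ρ = 2200 kg/m³
  GFRP laminate: σ_y = 231.0 MPa, ρ = 1960 kg/m³
  GFRP laminate: M = 19.2×10⁻³
  borosilicate glass: M = 4.61×10⁻³
Highest index: GFRP laminate.

GFRP laminate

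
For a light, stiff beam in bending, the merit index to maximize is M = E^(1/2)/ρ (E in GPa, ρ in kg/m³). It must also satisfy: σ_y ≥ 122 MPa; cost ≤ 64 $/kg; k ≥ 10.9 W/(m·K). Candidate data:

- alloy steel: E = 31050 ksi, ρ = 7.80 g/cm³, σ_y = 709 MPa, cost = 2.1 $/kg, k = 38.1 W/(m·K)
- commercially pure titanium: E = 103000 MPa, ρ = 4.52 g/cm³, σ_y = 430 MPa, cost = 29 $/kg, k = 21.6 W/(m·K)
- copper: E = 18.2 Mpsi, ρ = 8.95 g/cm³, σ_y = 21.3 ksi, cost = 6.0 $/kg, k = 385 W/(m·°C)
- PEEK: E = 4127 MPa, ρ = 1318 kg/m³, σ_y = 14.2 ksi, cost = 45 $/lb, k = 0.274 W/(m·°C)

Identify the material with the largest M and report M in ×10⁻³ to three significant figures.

Screen on constraints: σ_y ≥ 122 MPa; cost ≤ 64 $/kg; k ≥ 10.9 W/(m·K). Survivors: alloy steel, commercially pure titanium, copper.
After converting to SI:
  alloy steel: E = 214.1 GPa, ρ = 7800 kg/m³
  commercially pure titanium: E = 103.0 GPa, ρ = 4520 kg/m³
  copper: E = 125.5 GPa, ρ = 8950 kg/m³
  commercially pure titanium: M = 2.25×10⁻³
  alloy steel: M = 1.88×10⁻³
  copper: M = 1.25×10⁻³
Commercially pure titanium ranks first.

commercially pure titanium, M = 2.25×10⁻³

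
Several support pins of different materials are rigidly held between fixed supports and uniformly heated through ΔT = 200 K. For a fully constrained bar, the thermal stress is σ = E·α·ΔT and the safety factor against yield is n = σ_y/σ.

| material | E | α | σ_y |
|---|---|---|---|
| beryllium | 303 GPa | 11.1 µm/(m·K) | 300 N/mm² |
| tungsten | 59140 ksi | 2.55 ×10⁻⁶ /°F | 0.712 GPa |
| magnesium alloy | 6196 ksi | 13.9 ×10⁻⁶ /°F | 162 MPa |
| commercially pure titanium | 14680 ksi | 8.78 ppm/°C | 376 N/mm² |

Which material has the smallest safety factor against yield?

Converting E to GPa, α to ×10⁻⁶/K, σ_y to MPa, then σ and n for each:
  beryllium: E = 303.0, α = 11.1, σ_y = 300.0 → σ = 673 MPa, n = 0.446
  tungsten: E = 407.8, α = 4.59, σ_y = 712.0 → σ = 374 MPa, n = 1.90
  magnesium alloy: E = 42.72, α = 25.0, σ_y = 162.0 → σ = 214 MPa, n = 0.758
  commercially pure titanium: E = 101.2, α = 8.78, σ_y = 376.0 → σ = 178 MPa, n = 2.12
Beryllium has the lowest safety factor, n = 0.446.

beryllium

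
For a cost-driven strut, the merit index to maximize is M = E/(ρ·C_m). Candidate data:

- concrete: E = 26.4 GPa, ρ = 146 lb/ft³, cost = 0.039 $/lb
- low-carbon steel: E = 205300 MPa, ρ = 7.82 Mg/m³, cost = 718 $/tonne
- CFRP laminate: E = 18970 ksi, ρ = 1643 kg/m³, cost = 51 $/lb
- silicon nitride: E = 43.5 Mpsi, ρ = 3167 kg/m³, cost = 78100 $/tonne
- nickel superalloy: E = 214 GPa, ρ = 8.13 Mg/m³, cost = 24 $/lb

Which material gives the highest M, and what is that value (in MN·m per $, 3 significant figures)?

concrete, M = 131 MN·m per $

After converting to SI:
  concrete: E = 26.40 GPa, ρ = 2339 kg/m³, cost = 0.08598 $/kg
  low-carbon steel: E = 205.3 GPa, ρ = 7820 kg/m³, cost = 0.7180 $/kg
  CFRP laminate: E = 130.8 GPa, ρ = 1643 kg/m³, cost = 112.4 $/kg
  silicon nitride: E = 299.9 GPa, ρ = 3167 kg/m³, cost = 78.10 $/kg
  nickel superalloy: E = 214.0 GPa, ρ = 8130 kg/m³, cost = 52.91 $/kg
  concrete: M = 131 MN·m per $
  low-carbon steel: M = 36.6 MN·m per $
  silicon nitride: M = 1.21 MN·m per $
  CFRP laminate: M = 0.708 MN·m per $
  nickel superalloy: M = 0.497 MN·m per $
Concrete ranks first.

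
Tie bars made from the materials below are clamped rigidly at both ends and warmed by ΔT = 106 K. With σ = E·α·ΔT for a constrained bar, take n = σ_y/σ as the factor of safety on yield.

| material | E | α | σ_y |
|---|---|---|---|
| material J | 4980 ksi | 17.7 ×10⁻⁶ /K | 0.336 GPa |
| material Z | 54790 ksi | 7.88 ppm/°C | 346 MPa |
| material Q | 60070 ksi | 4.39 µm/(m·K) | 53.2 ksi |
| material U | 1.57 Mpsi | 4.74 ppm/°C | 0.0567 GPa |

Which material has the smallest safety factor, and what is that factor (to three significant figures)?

material Z, n = 1.10

Converting E to GPa, α to ×10⁻⁶/K, σ_y to MPa, then σ and n for each:
  material J: E = 34.34, α = 17.7, σ_y = 336.0 → σ = 64.4 MPa, n = 5.22
  material Z: E = 377.8, α = 7.88, σ_y = 346.0 → σ = 316 MPa, n = 1.10
  material Q: E = 414.2, α = 4.39, σ_y = 366.8 → σ = 193 MPa, n = 1.90
  material U: E = 10.82, α = 4.74, σ_y = 56.70 → σ = 5.44 MPa, n = 10.4
The minimum is material Z at n = 1.10.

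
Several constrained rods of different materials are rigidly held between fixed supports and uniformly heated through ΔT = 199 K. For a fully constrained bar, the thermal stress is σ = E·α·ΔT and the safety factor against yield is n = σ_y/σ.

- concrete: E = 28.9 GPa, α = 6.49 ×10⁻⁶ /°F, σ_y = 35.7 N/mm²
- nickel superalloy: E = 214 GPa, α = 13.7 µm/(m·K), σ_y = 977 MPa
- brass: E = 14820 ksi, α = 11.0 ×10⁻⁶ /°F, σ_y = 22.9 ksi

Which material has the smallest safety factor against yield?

brass

With everything in SI (GPa, ×10⁻⁶/K, MPa):
  concrete: E = 28.90, α = 11.7, σ_y = 35.70 → σ = 67.2 MPa, n = 0.531
  nickel superalloy: E = 214.0, α = 13.7, σ_y = 977.0 → σ = 583 MPa, n = 1.67
  brass: E = 102.2, α = 19.8, σ_y = 157.9 → σ = 403 MPa, n = 0.392
The minimum is brass at n = 0.392.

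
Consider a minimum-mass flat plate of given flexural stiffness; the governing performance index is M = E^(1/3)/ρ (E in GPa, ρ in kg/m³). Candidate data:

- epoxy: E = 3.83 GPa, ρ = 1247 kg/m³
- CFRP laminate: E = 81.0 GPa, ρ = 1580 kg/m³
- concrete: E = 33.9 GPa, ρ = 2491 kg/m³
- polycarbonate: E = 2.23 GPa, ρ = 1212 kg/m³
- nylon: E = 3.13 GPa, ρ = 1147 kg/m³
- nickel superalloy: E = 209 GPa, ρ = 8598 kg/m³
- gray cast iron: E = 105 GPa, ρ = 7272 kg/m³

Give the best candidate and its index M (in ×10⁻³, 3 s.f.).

CFRP laminate, M = 2.74×10⁻³

Evaluate M for each candidate:
  CFRP laminate: M = 2.74×10⁻³
  concrete: M = 1.30×10⁻³
  nylon: M = 1.28×10⁻³
  epoxy: M = 1.25×10⁻³
  polycarbonate: M = 1.08×10⁻³
  nickel superalloy: M = 0.690×10⁻³
  gray cast iron: M = 0.649×10⁻³
CFRP laminate has the largest M.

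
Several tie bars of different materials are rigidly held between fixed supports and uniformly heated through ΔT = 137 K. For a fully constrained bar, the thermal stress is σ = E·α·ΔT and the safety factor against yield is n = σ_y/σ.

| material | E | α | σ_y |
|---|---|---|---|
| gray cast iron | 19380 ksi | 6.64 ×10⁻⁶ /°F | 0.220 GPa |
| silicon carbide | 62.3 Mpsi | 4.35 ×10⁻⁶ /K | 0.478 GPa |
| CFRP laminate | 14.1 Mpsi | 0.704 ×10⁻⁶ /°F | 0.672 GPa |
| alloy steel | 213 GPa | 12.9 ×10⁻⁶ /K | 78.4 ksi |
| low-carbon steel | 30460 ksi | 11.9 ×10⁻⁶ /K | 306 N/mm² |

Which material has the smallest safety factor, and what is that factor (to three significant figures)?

low-carbon steel, n = 0.894

With everything in SI (GPa, ×10⁻⁶/K, MPa):
  gray cast iron: E = 133.6, α = 12.0, σ_y = 220.0 → σ = 219 MPa, n = 1.01
  silicon carbide: E = 429.5, α = 4.35, σ_y = 478.0 → σ = 256 MPa, n = 1.87
  CFRP laminate: E = 97.22, α = 1.27, σ_y = 672.0 → σ = 16.9 MPa, n = 39.8
  alloy steel: E = 213.0, α = 12.9, σ_y = 540.5 → σ = 376 MPa, n = 1.44
  low-carbon steel: E = 210.0, α = 11.9, σ_y = 306.0 → σ = 342 MPa, n = 0.894
Low-carbon steel has the lowest safety factor, n = 0.894.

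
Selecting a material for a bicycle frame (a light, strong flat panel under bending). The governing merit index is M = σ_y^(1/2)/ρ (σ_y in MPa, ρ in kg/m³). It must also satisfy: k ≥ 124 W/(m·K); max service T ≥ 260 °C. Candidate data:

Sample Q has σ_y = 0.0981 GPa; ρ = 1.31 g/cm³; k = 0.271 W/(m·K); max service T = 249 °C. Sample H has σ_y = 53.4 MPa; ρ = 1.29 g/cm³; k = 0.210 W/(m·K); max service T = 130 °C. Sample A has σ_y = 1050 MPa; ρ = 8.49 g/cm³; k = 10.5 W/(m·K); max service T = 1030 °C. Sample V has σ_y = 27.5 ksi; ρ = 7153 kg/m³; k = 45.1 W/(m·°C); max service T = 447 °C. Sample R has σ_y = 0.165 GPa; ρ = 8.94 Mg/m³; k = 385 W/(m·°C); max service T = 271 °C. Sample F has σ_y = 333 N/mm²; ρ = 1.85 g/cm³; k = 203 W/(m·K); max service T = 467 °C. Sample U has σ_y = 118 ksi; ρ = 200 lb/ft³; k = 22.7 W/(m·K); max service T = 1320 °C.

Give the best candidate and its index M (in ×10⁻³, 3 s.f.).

sample F, M = 9.86×10⁻³

Screen on constraints: k ≥ 124 W/(m·K); max service T ≥ 260 °C. Survivors: sample R, sample F.
Convert each candidate to consistent units, then evaluate M:
  sample R: σ_y = 165.0 MPa, ρ = 8940 kg/m³
  sample F: σ_y = 333.0 MPa, ρ = 1850 kg/m³
  sample F: M = 9.86×10⁻³
  sample R: M = 1.44×10⁻³
Sample F has the largest M.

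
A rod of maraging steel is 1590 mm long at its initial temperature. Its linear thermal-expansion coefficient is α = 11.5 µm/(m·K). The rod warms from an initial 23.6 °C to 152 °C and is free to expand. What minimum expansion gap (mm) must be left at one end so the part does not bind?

ΔT = 152 − 23.6 = 128.4 K.
ΔL = α·L₀·ΔT = 11.5×10⁻⁶ × 1590 mm × 128.4 K = 2.35 mm.

2.35 mm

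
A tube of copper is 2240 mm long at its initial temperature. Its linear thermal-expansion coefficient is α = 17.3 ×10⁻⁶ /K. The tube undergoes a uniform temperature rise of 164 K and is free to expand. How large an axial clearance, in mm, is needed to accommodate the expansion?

6.36 mm

ΔL = α·L₀·ΔT = 17.3×10⁻⁶ × 2240 mm × 164.0 K = 6.36 mm.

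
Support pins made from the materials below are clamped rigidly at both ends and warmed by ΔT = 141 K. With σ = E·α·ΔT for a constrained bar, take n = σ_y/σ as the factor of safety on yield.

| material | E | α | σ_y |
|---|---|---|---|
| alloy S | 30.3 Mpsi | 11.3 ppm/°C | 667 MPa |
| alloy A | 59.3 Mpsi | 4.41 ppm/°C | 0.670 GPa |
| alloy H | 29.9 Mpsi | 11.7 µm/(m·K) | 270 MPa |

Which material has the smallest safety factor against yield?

alloy H

In consistent units (E in GPa, α in ×10⁻⁶/K, σ_y in MPa):
  alloy S: E = 208.9, α = 11.3, σ_y = 667.0 → σ = 333 MPa, n = 2.00
  alloy A: E = 408.9, α = 4.41, σ_y = 670.0 → σ = 254 MPa, n = 2.64
  alloy H: E = 206.2, α = 11.7, σ_y = 270.0 → σ = 340 MPa, n = 0.794
Smallest n: alloy H with n = 0.794.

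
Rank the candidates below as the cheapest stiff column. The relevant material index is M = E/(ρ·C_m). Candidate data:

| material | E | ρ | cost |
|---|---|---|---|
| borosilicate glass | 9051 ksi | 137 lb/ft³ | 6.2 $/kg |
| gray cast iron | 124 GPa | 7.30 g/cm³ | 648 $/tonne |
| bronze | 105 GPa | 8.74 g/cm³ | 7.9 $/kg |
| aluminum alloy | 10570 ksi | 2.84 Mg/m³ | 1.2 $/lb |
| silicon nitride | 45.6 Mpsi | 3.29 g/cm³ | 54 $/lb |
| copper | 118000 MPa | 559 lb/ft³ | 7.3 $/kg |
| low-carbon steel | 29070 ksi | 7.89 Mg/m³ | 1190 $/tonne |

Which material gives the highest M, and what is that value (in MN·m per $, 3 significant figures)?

Convert each candidate to consistent units, then evaluate M:
  borosilicate glass: E = 62.40 GPa, ρ = 2195 kg/m³, cost = 6.200 $/kg
  gray cast iron: E = 124.0 GPa, ρ = 7300 kg/m³, cost = 0.6480 $/kg
  bronze: E = 105.0 GPa, ρ = 8740 kg/m³, cost = 7.900 $/kg
  aluminum alloy: E = 72.88 GPa, ρ = 2840 kg/m³, cost = 2.646 $/kg
  silicon nitride: E = 314.4 GPa, ρ = 3290 kg/m³, cost = 119.0 $/kg
  copper: E = 118.0 GPa, ρ = 8954 kg/m³, cost = 7.300 $/kg
  low-carbon steel: E = 200.4 GPa, ρ = 7890 kg/m³, cost = 1.190 $/kg
  gray cast iron: M = 26.2 MN·m per $
  low-carbon steel: M = 21.3 MN·m per $
  aluminum alloy: M = 9.70 MN·m per $
  borosilicate glass: M = 4.59 MN·m per $
  copper: M = 1.81 MN·m per $
  bronze: M = 1.52 MN·m per $
  silicon nitride: M = 0.803 MN·m per $
The maximum is for gray cast iron.

gray cast iron, M = 26.2 MN·m per $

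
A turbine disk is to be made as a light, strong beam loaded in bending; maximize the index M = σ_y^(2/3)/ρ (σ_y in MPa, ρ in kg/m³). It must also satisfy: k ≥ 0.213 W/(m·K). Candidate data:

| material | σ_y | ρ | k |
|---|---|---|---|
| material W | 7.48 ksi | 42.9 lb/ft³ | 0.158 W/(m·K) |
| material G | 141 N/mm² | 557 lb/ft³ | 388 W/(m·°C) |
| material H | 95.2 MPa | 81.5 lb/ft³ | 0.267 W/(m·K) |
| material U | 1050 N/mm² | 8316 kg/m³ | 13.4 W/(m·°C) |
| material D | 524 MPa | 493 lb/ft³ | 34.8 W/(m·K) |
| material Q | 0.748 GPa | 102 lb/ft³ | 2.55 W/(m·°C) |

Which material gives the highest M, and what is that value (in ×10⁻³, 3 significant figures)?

material Q, M = 50.4×10⁻³

Screen on constraints: k ≥ 0.213 W/(m·K). Survivors: material G, material H, material U, material D, material Q.
Convert each candidate to consistent units, then evaluate M:
  material G: σ_y = 141.0 MPa, ρ = 8922 kg/m³
  material H: σ_y = 95.20 MPa, ρ = 1306 kg/m³
  material U: σ_y = 1050 MPa, ρ = 8316 kg/m³
  material D: σ_y = 524.0 MPa, ρ = 7897 kg/m³
  material Q: σ_y = 748.0 MPa, ρ = 1634 kg/m³
  material Q: M = 50.4×10⁻³
  material H: M = 16.0×10⁻³
  material U: M = 12.4×10⁻³
  material D: M = 8.23×10⁻³
  material G: M = 3.04×10⁻³
Material Q has the largest M.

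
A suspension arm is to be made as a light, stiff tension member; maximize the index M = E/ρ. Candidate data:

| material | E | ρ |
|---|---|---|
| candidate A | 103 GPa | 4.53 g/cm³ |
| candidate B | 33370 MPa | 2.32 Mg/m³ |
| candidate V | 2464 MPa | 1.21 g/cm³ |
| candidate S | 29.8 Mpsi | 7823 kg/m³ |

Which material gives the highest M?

candidate S

Normalizing units and computing the index:
  candidate A: E = 103.0 GPa, ρ = 4530 kg/m³
  candidate B: E = 33.37 GPa, ρ = 2320 kg/m³
  candidate V: E = 2.464 GPa, ρ = 1210 kg/m³
  candidate S: E = 205.5 GPa, ρ = 7823 kg/m³
  candidate S: M = 26.3 MN·m/kg
  candidate A: M = 22.7 MN·m/kg
  candidate B: M = 14.4 MN·m/kg
  candidate V: M = 2.04 MN·m/kg
Candidate S has the largest M.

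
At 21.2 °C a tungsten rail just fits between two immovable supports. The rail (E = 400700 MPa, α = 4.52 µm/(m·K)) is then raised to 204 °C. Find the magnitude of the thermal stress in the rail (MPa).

331 MPa

E = 400700 MPa = 400.7 GPa.
ΔT = 182.8 K. Constrained thermal stress σ = E·α·ΔT = 400.7×10³ MPa × 4.52×10⁻⁶ × 182.8 = 331 MPa (compressive).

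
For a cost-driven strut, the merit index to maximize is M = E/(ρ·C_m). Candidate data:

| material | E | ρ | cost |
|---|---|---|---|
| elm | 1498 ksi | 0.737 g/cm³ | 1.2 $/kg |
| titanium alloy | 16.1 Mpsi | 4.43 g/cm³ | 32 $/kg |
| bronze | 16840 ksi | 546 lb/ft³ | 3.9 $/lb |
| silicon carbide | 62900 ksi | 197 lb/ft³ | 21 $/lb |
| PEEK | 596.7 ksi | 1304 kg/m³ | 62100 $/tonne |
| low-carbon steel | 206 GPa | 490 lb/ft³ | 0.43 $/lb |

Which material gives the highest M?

Convert each candidate to consistent units, then evaluate M:
  elm: E = 10.33 GPa, ρ = 737.0 kg/m³, cost = 1.200 $/kg
  titanium alloy: E = 111.0 GPa, ρ = 4430 kg/m³, cost = 32.00 $/kg
  bronze: E = 116.1 GPa, ρ = 8746 kg/m³, cost = 8.598 $/kg
  silicon carbide: E = 433.7 GPa, ρ = 3156 kg/m³, cost = 46.30 $/kg
  PEEK: E = 4.114 GPa, ρ = 1304 kg/m³, cost = 62.10 $/kg
  low-carbon steel: E = 206.0 GPa, ρ = 7849 kg/m³, cost = 0.9480 $/kg
  low-carbon steel: M = 27.7 MN·m per $
  elm: M = 11.7 MN·m per $
  silicon carbide: M = 2.97 MN·m per $
  bronze: M = 1.54 MN·m per $
  titanium alloy: M = 0.783 MN·m per $
  PEEK: M = 0.0508 MN·m per $
Low-carbon steel has the largest M.

low-carbon steel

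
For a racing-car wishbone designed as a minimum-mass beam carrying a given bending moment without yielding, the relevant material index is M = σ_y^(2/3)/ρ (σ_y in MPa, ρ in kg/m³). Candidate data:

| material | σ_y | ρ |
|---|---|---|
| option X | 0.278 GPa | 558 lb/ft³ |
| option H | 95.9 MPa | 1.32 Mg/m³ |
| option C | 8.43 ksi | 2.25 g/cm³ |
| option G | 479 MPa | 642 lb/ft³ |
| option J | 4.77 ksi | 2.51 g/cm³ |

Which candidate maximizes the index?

Convert each candidate to consistent units, then evaluate M:
  option X: σ_y = 278.0 MPa, ρ = 8938 kg/m³
  option H: σ_y = 95.90 MPa, ρ = 1320 kg/m³
  option C: σ_y = 58.12 MPa, ρ = 2250 kg/m³
  option G: σ_y = 479.0 MPa, ρ = 10280 kg/m³
  option J: σ_y = 32.89 MPa, ρ = 2510 kg/m³
  option H: M = 15.9×10⁻³
  option C: M = 6.67×10⁻³
  option G: M = 5.95×10⁻³
  option X: M = 4.77×10⁻³
  option J: M = 4.09×10⁻³
Option H ranks first.

option H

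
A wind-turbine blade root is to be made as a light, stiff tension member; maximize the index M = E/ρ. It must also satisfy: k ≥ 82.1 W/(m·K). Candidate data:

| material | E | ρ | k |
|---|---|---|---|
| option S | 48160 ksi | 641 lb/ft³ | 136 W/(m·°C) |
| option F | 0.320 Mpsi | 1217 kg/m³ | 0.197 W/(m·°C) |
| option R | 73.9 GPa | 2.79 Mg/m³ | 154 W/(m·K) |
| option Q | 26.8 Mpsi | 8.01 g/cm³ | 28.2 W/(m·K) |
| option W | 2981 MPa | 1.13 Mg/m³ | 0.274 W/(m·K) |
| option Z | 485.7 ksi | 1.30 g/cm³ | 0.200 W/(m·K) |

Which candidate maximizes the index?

option S

Screen on constraints: k ≥ 82.1 W/(m·K). Survivors: option S, option R.
Normalizing units and computing the index:
  option S: E = 332.1 GPa, ρ = 10270 kg/m³
  option R: E = 73.90 GPa, ρ = 2790 kg/m³
  option S: M = 32.3 MN·m/kg
  option R: M = 26.5 MN·m/kg
Highest index: option S.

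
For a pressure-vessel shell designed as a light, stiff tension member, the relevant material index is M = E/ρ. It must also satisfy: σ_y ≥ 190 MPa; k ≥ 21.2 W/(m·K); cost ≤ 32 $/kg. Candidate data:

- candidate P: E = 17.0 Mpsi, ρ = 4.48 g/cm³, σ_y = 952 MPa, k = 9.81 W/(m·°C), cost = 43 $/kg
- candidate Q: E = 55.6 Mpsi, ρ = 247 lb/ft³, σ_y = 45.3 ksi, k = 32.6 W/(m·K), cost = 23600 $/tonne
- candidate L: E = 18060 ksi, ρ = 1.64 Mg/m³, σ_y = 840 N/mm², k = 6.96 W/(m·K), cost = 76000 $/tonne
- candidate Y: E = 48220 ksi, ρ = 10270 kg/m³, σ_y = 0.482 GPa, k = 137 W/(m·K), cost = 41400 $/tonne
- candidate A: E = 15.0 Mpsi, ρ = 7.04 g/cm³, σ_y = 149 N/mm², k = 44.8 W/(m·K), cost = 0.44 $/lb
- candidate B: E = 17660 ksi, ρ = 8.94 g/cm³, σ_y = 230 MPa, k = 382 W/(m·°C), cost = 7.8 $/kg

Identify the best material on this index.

candidate Q

Screen on constraints: σ_y ≥ 190 MPa; k ≥ 21.2 W/(m·K); cost ≤ 32 $/kg. Survivors: candidate Q, candidate B.
Normalizing units and computing the index:
  candidate Q: E = 383.3 GPa, ρ = 3957 kg/m³
  candidate B: E = 121.8 GPa, ρ = 8940 kg/m³
  candidate Q: M = 96.9 MN·m/kg
  candidate B: M = 13.6 MN·m/kg
Highest index: candidate Q.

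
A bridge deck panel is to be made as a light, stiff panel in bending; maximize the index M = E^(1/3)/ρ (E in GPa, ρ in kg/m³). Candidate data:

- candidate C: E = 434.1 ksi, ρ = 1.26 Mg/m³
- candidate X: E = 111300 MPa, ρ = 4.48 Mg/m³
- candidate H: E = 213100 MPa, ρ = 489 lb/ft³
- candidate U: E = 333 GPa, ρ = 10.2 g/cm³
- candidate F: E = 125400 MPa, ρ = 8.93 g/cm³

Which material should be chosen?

Normalizing units and computing the index:
  candidate C: E = 2.993 GPa, ρ = 1260 kg/m³
  candidate X: E = 111.3 GPa, ρ = 4480 kg/m³
  candidate H: E = 213.1 GPa, ρ = 7833 kg/m³
  candidate U: E = 333.0 GPa, ρ = 10200 kg/m³
  candidate F: E = 125.4 GPa, ρ = 8930 kg/m³
  candidate C: M = 1.14×10⁻³
  candidate X: M = 1.07×10⁻³
  candidate H: M = 0.763×10⁻³
  candidate U: M = 0.680×10⁻³
  candidate F: M = 0.561×10⁻³
The maximum is for candidate C.

candidate C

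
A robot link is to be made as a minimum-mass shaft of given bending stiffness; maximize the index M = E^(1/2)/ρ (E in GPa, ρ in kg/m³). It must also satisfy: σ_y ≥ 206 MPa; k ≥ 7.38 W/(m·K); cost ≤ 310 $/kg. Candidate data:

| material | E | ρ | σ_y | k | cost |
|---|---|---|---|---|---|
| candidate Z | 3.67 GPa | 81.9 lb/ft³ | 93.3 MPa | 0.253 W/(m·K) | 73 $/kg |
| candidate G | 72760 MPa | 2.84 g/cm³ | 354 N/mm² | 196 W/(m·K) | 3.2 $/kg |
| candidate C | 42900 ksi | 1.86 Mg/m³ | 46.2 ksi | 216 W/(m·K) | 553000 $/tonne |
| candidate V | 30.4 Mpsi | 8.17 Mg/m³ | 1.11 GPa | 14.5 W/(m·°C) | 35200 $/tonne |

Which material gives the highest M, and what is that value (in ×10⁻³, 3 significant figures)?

candidate G, M = 3.00×10⁻³

Screen on constraints: σ_y ≥ 206 MPa; k ≥ 7.38 W/(m·K); cost ≤ 310 $/kg. Survivors: candidate G, candidate V.
After converting to SI:
  candidate G: E = 72.76 GPa, ρ = 2840 kg/m³
  candidate V: E = 209.6 GPa, ρ = 8170 kg/m³
  candidate G: M = 3.00×10⁻³
  candidate V: M = 1.77×10⁻³
Candidate G ranks first.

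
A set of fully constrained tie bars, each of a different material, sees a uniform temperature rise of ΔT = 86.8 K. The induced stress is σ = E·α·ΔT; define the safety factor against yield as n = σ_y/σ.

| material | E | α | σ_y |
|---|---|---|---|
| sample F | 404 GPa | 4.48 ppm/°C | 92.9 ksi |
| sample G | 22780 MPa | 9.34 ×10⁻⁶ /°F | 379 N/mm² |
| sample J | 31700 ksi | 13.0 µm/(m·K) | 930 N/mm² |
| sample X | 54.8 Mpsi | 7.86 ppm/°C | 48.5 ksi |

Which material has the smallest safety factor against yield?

sample X

With everything in SI (GPa, ×10⁻⁶/K, MPa):
  sample F: E = 404.0, α = 4.48, σ_y = 640.5 → σ = 157 MPa, n = 4.08
  sample G: E = 22.78, α = 16.8, σ_y = 379.0 → σ = 33.2 MPa, n = 11.4
  sample J: E = 218.6, α = 13.0, σ_y = 930.0 → σ = 247 MPa, n = 3.77
  sample X: E = 377.8, α = 7.86, σ_y = 334.4 → σ = 258 MPa, n = 1.30
Smallest n: sample X with n = 1.30.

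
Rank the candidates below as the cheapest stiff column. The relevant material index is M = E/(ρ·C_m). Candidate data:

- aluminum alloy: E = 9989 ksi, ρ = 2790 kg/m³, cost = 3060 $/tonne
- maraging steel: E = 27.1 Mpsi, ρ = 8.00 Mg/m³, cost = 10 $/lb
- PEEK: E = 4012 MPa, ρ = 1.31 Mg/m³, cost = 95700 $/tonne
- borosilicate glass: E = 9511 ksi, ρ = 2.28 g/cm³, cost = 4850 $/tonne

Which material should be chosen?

After converting to SI:
  aluminum alloy: E = 68.87 GPa, ρ = 2790 kg/m³, cost = 3.060 $/kg
  maraging steel: E = 186.8 GPa, ρ = 8000 kg/m³, cost = 22.05 $/kg
  PEEK: E = 4.012 GPa, ρ = 1310 kg/m³, cost = 95.70 $/kg
  borosilicate glass: E = 65.58 GPa, ρ = 2280 kg/m³, cost = 4.850 $/kg
  aluminum alloy: M = 8.07 MN·m per $
  borosilicate glass: M = 5.93 MN·m per $
  maraging steel: M = 1.06 MN·m per $
  PEEK: M = 0.0320 MN·m per $
Aluminum alloy ranks first.

aluminum alloy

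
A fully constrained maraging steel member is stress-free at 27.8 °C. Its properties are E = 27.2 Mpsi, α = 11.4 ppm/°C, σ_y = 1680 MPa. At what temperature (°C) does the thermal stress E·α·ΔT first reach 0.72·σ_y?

594 °C

E = 27.2 Mpsi = 187.5 GPa.
E·α·ΔT = 1210 MPa ⇒ ΔT = 1210 / (187.5×10³ × 11.4×10⁻⁶) = 565.8 K.
T = 27.8 + 565.8 = 593.6 °C.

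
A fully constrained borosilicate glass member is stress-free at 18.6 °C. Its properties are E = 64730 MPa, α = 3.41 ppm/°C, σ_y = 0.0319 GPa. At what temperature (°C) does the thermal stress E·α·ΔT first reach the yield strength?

163 °C

E = 64730 MPa = 64.73 GPa.
σ_y = 0.0319 GPa = 31.90 MPa.
E·α·ΔT = 31.90 MPa ⇒ ΔT = 31.90 / (64.73×10³ × 3.41×10⁻⁶) = 144.5 K.
T = 18.6 + 144.5 = 163.1 °C.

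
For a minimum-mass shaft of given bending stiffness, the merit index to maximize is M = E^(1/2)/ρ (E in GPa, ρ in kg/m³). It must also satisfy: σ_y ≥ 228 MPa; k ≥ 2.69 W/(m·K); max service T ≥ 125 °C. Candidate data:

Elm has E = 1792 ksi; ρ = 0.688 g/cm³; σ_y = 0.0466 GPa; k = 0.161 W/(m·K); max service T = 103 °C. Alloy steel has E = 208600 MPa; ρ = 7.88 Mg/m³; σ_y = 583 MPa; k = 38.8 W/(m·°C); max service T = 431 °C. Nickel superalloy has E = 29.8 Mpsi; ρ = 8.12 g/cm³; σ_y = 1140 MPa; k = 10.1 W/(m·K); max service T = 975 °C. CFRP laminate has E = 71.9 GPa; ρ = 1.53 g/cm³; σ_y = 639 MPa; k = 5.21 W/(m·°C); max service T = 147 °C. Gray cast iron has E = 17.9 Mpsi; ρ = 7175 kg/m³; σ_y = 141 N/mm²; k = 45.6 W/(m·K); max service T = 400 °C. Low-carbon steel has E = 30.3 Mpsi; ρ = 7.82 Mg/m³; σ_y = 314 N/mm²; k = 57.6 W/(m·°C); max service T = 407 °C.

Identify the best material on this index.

Screen on constraints: σ_y ≥ 228 MPa; k ≥ 2.69 W/(m·K); max service T ≥ 125 °C. Survivors: alloy steel, nickel superalloy, CFRP laminate, low-carbon steel.
Convert each candidate to consistent units, then evaluate M:
  alloy steel: E = 208.6 GPa, ρ = 7880 kg/m³
  nickel superalloy: E = 205.5 GPa, ρ = 8120 kg/m³
  CFRP laminate: E = 71.90 GPa, ρ = 1530 kg/m³
  low-carbon steel: E = 208.9 GPa, ρ = 7820 kg/m³
  CFRP laminate: M = 5.54×10⁻³
  low-carbon steel: M = 1.85×10⁻³
  alloy steel: M = 1.83×10⁻³
  nickel superalloy: M = 1.77×10⁻³
CFRP laminate ranks first.

CFRP laminate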